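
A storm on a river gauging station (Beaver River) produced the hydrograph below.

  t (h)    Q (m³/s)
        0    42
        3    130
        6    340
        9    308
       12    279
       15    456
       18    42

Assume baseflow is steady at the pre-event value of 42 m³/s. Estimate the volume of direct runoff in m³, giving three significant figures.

Direct-runoff ordinates (Q − Q_b): 0.0, 88.0, 298.0, 266.0, 237.0, 414.0, 0.0 m³/s.
ΣQ_DR = 1303 m³/s.
With Δt = 3 h = 10800 s, V = ΣQ_DR · Δt = 1303 × 10800 = 1.41 × 10^7 m³.

V ≈ 1.41 × 10^7 m³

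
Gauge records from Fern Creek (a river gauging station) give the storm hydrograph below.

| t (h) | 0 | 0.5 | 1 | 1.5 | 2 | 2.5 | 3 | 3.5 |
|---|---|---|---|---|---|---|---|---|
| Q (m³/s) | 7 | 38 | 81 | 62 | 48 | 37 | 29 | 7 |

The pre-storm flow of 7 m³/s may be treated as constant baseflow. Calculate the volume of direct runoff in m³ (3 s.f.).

V ≈ 4.55 × 10^5 m³

Direct-runoff ordinates (Q − Q_b): 0.0, 31.0, 74.0, 55.0, 41.0, 30.0, 22.0, 0.0 m³/s.
ΣQ_DR = 253.0 m³/s.
With Δt = 0.5 h = 1800 s, V = ΣQ_DR · Δt = 253.0 × 1800 = 4.55 × 10^5 m³.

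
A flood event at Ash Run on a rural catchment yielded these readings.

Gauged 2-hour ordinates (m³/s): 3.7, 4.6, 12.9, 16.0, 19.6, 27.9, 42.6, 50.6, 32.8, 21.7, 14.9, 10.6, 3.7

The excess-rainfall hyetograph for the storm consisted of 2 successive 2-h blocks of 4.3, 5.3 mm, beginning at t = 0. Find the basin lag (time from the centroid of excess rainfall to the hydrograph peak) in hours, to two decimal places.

t_L ≈ 11.90 h

Centroid of excess rainfall: t_c = Σ P_i·t̄_i / ΣP_i = 2.1042 h (block centres at 1, 3 h).
Hydrograph peak occurs at t = 14 h, so basin lag t_L = 14 − 2.1042 = 11.90 h.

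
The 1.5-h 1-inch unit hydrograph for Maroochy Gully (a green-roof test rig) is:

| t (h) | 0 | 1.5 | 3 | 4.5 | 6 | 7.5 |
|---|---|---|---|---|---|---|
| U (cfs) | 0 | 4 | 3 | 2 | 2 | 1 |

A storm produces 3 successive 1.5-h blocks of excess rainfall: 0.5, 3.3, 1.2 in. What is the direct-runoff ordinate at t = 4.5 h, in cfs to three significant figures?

By discrete convolution, Q_j = Σ (P_i / 1 in) · U_{j−i}.
At t = 4.5 h (j=3): Q = (0.5/1)·2 + (3.3/1)·3 + (1.2/1)·4 = 15.7 cfs.

Q ≈ 15.7 cfs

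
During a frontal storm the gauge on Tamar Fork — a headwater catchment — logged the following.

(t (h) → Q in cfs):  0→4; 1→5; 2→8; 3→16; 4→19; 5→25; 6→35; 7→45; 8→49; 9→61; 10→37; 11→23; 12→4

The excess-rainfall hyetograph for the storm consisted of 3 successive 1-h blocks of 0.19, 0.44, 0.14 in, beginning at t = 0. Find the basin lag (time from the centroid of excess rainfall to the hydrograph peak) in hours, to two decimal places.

Centroid of excess rainfall: t_c = Σ P_i·t̄_i / ΣP_i = 1.4351 h (block centres at 0.5, 1.5, 2.5 h).
Hydrograph peak occurs at t = 9 h, so basin lag t_L = 9 − 1.4351 = 7.56 h.

t_L ≈ 7.56 h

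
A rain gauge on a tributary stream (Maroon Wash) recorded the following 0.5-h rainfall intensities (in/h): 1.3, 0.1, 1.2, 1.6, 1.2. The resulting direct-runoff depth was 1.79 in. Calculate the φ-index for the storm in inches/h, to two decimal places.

Only the 4 blocks with intensity above φ contribute runoff: 1.3, 1.2, 1.6, 1.2 in/h.
Σ(I−φ)·Δt = d  ⇒  (1.3+1.2+1.6+1.2 − 4φ)·0.5 = 1.79
φ = (5.300 − 1.79/0.5) / 4 = 0.43 in/h.

φ ≈ 0.43 in/h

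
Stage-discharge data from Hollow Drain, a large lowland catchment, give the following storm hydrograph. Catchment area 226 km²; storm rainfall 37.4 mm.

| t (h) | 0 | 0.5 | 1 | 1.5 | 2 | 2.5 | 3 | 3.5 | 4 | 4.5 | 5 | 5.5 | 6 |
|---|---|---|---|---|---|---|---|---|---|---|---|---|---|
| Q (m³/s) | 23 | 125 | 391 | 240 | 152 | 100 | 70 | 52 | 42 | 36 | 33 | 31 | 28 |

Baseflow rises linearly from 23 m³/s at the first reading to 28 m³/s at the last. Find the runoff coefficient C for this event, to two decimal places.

ΣQ_DR = 991.5 m³/s; V = ΣQ_DR·Δt = 1.785 × 10^6 m³.
Runoff depth d = V / A = 7.897 mm.
C = d / P = 7.897 / 37.4 = 0.21.

C ≈ 0.21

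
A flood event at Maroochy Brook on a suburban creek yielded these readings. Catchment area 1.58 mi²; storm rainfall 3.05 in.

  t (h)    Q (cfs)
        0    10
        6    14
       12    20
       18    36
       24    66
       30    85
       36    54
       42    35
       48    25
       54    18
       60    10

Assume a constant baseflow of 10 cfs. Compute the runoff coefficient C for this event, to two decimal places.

ΣQ_DR = 263.0 cfs; V = ΣQ_DR·Δt = 5.681 × 10^6 ft³.
Runoff depth d = V / A = 1.548 in.
C = d / P = 1.548 / 3.05 = 0.51.

C ≈ 0.51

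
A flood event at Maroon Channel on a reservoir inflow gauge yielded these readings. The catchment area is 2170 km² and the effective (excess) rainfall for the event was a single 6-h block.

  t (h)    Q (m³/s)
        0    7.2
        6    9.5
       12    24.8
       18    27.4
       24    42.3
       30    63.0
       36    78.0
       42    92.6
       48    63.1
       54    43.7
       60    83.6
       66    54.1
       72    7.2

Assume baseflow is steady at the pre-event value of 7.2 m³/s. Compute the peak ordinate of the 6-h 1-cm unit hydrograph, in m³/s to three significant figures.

U_p ≈ 171 m³/s

Direct runoff: 0.0, 2.3, 17.6, 20.2, 35.1, 55.8, 70.8, 85.4, 55.9, 36.5, 76.4, 46.9, 0.0 m³/s; ΣQ_DR = 502.9 m³/s, peak = 85.4 m³/s.
Runoff depth d = ΣQ_DR·Δt / A = 502.9 × 21600 / (2170 km²) = 5.006 mm.
The 1-cm UH is the DRH scaled by (10 mm)/d, so U_p = 85.4 × 10/5.006 = 171 m³/s.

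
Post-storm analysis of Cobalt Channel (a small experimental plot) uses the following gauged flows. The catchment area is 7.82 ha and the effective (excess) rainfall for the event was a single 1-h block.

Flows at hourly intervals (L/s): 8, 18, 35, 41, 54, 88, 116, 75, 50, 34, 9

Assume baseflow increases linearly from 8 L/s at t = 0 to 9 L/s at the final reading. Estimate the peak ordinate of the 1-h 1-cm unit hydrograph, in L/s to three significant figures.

U_p ≈ 53.7 L/s

Direct runoff: 0.00, 9.90, 26.80, 32.70, 45.60, 79.50, 107.40, 66.30, 41.20, 25.10, 0.00 L/s; ΣQ_DR = 434.5 L/s, peak = 107.40 L/s.
Runoff depth d = ΣQ_DR·Δt / A = 434.5 × 3600 / (7.82 ha) = 20.00 mm.
The 1-cm UH is the DRH scaled by (10 mm)/d, so U_p = 107.40 × 10/20.00 = 53.7 L/s.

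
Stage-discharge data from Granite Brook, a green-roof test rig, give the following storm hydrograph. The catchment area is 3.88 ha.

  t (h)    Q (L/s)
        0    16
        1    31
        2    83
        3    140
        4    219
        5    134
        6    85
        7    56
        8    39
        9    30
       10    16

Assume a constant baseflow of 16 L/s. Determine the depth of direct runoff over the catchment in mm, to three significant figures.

d ≈ 62.4 mm

Direct runoff: 0.0, 15.0, 67.0, 124.0, 203.0, 118.0, 69.0, 40.0, 23.0, 14.0, 0.0 L/s; ΣQ_DR = 673.0 L/s.
V = ΣQ_DR · Δt = 673.0 × 3600 s = 2.423 × 10^6 L.
Over A = 3.88 ha, depth = V / A = 62.4 mm.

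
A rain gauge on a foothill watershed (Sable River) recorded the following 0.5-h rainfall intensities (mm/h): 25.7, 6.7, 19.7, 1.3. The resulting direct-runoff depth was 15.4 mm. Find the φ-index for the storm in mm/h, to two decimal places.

φ ≈ 7.30 mm/h

Only the 2 blocks with intensity above φ contribute runoff: 25.7, 19.7 mm/h.
Σ(I−φ)·Δt = d  ⇒  (25.7+19.7 − 2φ)·0.5 = 15.4
φ = (45.40 − 15.4/0.5) / 2 = 7.30 mm/h.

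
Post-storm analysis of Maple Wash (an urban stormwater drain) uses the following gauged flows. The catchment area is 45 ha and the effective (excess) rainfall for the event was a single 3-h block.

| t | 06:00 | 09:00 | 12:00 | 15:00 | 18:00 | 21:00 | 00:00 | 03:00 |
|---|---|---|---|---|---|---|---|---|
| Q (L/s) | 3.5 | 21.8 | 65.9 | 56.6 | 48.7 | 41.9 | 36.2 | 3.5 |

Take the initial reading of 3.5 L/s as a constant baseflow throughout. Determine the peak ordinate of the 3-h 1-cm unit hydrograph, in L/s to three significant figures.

Direct runoff: 0.0, 18.3, 62.4, 53.1, 45.2, 38.4, 32.7, 0.0 L/s; ΣQ_DR = 250.1 L/s, peak = 62.4 L/s.
Runoff depth d = ΣQ_DR·Δt / A = 250.1 × 10800 / (45 ha) = 6.002 mm.
The 1-cm UH is the DRH scaled by (10 mm)/d, so U_p = 62.4 × 10/6.002 = 104 L/s.

U_p ≈ 104 L/s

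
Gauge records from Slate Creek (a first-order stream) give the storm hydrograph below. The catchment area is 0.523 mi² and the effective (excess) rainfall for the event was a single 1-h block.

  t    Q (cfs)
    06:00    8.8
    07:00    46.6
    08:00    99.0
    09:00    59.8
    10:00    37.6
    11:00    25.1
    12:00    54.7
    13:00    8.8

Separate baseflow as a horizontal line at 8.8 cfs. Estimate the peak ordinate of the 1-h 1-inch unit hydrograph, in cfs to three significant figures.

Direct runoff: 0.0, 37.8, 90.2, 51.0, 28.8, 16.3, 45.9, 0.0 cfs; ΣQ_DR = 270.0 cfs, peak = 90.2 cfs.
Runoff depth d = ΣQ_DR·Δt / A = 270.0 × 3600 / (0.523 mi²) = 0.8000 in.
The 1-inch UH is the DRH scaled by (1 in)/d, so U_p = 90.2 × 1/0.8000 = 113 cfs.

U_p ≈ 113 cfs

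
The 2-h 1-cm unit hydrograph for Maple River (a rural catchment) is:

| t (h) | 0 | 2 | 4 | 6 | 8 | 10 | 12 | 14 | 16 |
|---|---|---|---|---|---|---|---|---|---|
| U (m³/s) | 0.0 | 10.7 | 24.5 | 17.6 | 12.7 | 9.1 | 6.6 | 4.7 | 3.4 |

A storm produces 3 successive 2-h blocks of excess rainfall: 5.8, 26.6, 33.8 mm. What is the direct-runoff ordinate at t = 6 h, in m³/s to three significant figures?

By discrete convolution, Q_j = Σ (P_i / 10 mm) · U_{j−i}.
At t = 6 h (j=3): Q = (5.8/10)·17.6 + (26.6/10)·24.5 + (33.8/10)·10.7 = 112 m³/s.

Q ≈ 112 m³/s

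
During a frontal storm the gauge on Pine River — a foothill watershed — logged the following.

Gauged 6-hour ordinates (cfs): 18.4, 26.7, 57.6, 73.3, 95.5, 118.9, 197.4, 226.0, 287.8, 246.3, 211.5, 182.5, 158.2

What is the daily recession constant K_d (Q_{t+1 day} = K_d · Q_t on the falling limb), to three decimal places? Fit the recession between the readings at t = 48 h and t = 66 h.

K_d ≈ 0.545

Between t = 48 h and t = 66 h the flow falls from 287.8 to 182.5 cfs over 3×6 h = 18 h.
Per-interval ratio K = (182.5/287.8)^(1/3) = 0.8591; K_d = K^(24/6) = 0.545.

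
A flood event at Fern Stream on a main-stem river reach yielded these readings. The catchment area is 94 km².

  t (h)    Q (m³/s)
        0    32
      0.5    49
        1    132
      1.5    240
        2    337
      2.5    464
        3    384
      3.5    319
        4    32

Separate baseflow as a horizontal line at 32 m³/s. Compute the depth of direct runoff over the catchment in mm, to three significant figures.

Direct runoff: 0.0, 17.0, 100.0, 208.0, 305.0, 432.0, 352.0, 287.0, 0.0 m³/s; ΣQ_DR = 1701 m³/s.
V = ΣQ_DR · Δt = 1701 × 1800 s = 3.062 × 10^6 m³.
Over A = 94 km², depth = V / A = 32.6 mm.

d ≈ 32.6 mm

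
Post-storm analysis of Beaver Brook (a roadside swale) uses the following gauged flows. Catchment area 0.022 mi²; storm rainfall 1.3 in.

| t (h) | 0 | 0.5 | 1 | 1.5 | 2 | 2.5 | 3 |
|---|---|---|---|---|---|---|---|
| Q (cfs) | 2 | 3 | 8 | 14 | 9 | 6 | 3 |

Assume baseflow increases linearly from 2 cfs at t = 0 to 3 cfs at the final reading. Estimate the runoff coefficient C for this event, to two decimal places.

C ≈ 0.74

ΣQ_DR = 27.50 cfs; V = ΣQ_DR·Δt = 49500 ft³.
Runoff depth d = V / A = 0.9685 in.
C = d / P = 0.9685 / 1.3 = 0.74.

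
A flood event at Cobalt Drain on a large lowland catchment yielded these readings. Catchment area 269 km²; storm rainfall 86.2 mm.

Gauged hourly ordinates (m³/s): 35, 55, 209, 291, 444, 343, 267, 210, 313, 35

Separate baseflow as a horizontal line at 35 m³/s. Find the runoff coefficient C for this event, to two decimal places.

C ≈ 0.29

ΣQ_DR = 1852 m³/s; V = ΣQ_DR·Δt = 6.667 × 10^6 m³.
Runoff depth d = V / A = 24.79 mm.
C = d / P = 24.79 / 86.2 = 0.29.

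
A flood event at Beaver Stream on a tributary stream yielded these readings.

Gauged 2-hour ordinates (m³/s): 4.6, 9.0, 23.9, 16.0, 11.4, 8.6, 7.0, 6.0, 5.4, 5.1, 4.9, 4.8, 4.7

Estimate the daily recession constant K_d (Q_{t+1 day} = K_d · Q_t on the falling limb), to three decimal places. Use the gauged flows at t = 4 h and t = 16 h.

K_d ≈ 0.051

Between t = 4 h and t = 16 h the flow falls from 23.9 to 5.4 m³/s over 6×2 h = 12 h.
Per-interval ratio K = (5.4/23.9)^(1/6) = 0.7804; K_d = K^(24/2) = 0.051.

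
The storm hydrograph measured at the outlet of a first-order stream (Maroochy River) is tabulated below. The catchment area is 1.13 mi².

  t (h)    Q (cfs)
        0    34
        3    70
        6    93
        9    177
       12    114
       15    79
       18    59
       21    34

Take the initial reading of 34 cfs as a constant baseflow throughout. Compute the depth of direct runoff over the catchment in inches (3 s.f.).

d ≈ 1.60 in

Direct runoff: 0.0, 36.0, 59.0, 143.0, 80.0, 45.0, 25.0, 0.0 cfs; ΣQ_DR = 388.0 cfs.
V = ΣQ_DR · Δt = 388.0 × 10800 s = 4.190 × 10^6 ft³.
Over A = 1.13 mi², depth = V / A = 1.60 in.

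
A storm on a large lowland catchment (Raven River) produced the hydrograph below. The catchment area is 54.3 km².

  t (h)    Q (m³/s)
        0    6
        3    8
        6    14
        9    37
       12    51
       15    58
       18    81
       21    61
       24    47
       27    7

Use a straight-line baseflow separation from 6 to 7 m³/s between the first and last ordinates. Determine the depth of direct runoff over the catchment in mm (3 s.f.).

Direct runoff: 0.00, 1.89, 7.78, 30.67, 44.56, 51.44, 74.33, 54.22, 40.11, 0.00 m³/s; ΣQ_DR = 305.0 m³/s.
V = ΣQ_DR · Δt = 305.0 × 10800 s = 3.294 × 10^6 m³.
Over A = 54.3 km², depth = V / A = 60.7 mm.

d ≈ 60.7 mm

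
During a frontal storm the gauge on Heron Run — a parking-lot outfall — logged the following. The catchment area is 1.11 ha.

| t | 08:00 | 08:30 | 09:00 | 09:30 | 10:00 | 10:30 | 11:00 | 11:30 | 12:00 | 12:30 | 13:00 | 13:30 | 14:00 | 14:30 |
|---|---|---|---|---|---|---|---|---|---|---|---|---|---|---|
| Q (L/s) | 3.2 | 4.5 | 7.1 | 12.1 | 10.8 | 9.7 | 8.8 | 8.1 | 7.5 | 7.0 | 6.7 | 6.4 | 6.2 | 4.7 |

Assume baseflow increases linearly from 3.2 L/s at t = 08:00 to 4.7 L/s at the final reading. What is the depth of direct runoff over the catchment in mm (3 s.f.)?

Direct runoff: 0.00, 1.18, 3.67, 8.55, 7.14, 5.92, 4.91, 4.09, 3.38, 2.76, 2.35, 1.93, 1.62, 0.00 L/s; ΣQ_DR = 47.50 L/s.
V = ΣQ_DR · Δt = 47.50 × 1800 s = 85500 L.
Over A = 1.11 ha, depth = V / A = 7.70 mm.

d ≈ 7.70 mm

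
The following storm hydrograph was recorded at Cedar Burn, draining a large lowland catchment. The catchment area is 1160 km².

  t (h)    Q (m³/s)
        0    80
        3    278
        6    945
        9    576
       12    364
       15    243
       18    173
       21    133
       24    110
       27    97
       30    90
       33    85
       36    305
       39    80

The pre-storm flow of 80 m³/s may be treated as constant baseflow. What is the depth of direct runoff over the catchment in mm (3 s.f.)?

Direct runoff: 0.0, 198.0, 865.0, 496.0, 284.0, 163.0, 93.0, 53.0, 30.0, 17.0, 10.0, 5.0, 225.0, 0.0 m³/s; ΣQ_DR = 2439 m³/s.
V = ΣQ_DR · Δt = 2439 × 10800 s = 2.634 × 10^7 m³.
Over A = 1160 km², depth = V / A = 22.7 mm.

d ≈ 22.7 mm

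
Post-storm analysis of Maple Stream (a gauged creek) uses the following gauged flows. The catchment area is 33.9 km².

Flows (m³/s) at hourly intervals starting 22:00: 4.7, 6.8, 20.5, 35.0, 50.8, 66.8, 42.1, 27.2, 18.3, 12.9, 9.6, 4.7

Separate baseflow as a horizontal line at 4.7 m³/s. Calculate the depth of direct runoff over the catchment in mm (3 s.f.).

d ≈ 25.8 mm

Direct runoff: 0.0, 2.1, 15.8, 30.3, 46.1, 62.1, 37.4, 22.5, 13.6, 8.2, 4.9, 0.0 m³/s; ΣQ_DR = 243.0 m³/s.
V = ΣQ_DR · Δt = 243.0 × 3600 s = 8.748 × 10^5 m³.
Over A = 33.9 km², depth = V / A = 25.8 mm.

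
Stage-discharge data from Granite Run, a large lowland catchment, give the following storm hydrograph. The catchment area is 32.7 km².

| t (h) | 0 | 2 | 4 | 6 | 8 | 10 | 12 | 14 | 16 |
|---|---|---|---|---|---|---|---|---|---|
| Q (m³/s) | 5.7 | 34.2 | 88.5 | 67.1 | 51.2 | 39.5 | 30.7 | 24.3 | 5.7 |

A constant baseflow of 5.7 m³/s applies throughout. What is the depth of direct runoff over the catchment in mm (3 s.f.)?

d ≈ 65.1 mm

Direct runoff: 0.0, 28.5, 82.8, 61.4, 45.5, 33.8, 25.0, 18.6, 0.0 m³/s; ΣQ_DR = 295.6 m³/s.
V = ΣQ_DR · Δt = 295.6 × 7200 s = 2.128 × 10^6 m³.
Over A = 32.7 km², depth = V / A = 65.1 mm.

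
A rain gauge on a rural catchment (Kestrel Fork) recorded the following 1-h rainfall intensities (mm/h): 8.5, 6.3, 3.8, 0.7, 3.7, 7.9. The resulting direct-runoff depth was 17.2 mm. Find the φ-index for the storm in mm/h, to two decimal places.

Only the 5 blocks with intensity above φ contribute runoff: 8.5, 6.3, 3.8, 3.7, 7.9 mm/h.
Σ(I−φ)·Δt = d  ⇒  (8.5+6.3+3.8+3.7+7.9 − 5φ)·1 = 17.2
φ = (30.20 − 17.2/1) / 5 = 2.60 mm/h.

φ ≈ 2.60 mm/h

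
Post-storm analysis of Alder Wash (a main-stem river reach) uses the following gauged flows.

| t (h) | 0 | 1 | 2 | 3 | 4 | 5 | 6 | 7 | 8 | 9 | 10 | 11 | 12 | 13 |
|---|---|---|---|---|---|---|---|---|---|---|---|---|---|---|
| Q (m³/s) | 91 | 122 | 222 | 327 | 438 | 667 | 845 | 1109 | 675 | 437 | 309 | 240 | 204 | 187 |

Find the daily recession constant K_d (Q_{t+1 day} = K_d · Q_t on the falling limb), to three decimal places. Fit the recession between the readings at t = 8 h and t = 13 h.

K_d ≈ 0.002

Between t = 8 h and t = 13 h the flow falls from 675 to 187 m³/s over 5×1 h = 5 h.
Per-interval ratio K = (187/675)^(1/5) = 0.7736; K_d = K^(24/1) = 0.002.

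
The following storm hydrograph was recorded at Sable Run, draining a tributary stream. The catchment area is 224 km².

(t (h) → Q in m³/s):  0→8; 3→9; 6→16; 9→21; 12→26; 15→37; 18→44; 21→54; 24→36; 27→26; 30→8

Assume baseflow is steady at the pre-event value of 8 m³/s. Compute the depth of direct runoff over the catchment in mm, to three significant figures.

d ≈ 9.50 mm

Direct runoff: 0.0, 1.0, 8.0, 13.0, 18.0, 29.0, 36.0, 46.0, 28.0, 18.0, 0.0 m³/s; ΣQ_DR = 197.0 m³/s.
V = ΣQ_DR · Δt = 197.0 × 10800 s = 2.128 × 10^6 m³.
Over A = 224 km², depth = V / A = 9.50 mm.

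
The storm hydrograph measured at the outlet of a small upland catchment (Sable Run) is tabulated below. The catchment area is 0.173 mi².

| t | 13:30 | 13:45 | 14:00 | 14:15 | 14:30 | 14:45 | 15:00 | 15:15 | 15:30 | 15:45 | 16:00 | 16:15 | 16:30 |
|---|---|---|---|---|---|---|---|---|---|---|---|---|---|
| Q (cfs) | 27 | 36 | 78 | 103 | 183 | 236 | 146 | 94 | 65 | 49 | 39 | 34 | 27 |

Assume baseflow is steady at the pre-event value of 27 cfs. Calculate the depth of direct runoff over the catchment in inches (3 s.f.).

d ≈ 1.72 in

Direct runoff: 0.0, 9.0, 51.0, 76.0, 156.0, 209.0, 119.0, 67.0, 38.0, 22.0, 12.0, 7.0, 0.0 cfs; ΣQ_DR = 766.0 cfs.
V = ΣQ_DR · Δt = 766.0 × 900 s = 6.894 × 10^5 ft³.
Over A = 0.173 mi², depth = V / A = 1.72 in.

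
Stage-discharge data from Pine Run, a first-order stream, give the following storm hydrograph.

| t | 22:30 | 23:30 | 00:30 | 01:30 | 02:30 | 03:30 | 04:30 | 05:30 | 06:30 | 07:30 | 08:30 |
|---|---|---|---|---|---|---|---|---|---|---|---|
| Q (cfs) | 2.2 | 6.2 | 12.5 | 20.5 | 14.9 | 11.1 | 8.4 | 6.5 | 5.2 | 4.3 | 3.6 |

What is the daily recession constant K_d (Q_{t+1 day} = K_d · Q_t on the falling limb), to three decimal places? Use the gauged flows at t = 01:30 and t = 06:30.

Between t = 01:30 and t = 06:30 the flow falls from 20.5 to 5.2 cfs over 5×1 h = 5 h.
Per-interval ratio K = (5.2/20.5)^(1/5) = 0.7601; K_d = K^(24/1) = 0.001.

K_d ≈ 0.001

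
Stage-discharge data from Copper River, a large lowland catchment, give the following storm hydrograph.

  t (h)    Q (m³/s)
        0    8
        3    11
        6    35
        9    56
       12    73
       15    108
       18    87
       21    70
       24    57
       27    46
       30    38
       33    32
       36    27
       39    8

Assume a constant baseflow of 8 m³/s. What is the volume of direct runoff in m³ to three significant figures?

V ≈ 5.88 × 10^6 m³

Direct-runoff ordinates (Q − Q_b): 0.0, 3.0, 27.0, 48.0, 65.0, 100.0, 79.0, 62.0, 49.0, 38.0, 30.0, 24.0, 19.0, 0.0 m³/s.
ΣQ_DR = 544.0 m³/s.
With Δt = 3 h = 10800 s, V = ΣQ_DR · Δt = 544.0 × 10800 = 5.88 × 10^6 m³.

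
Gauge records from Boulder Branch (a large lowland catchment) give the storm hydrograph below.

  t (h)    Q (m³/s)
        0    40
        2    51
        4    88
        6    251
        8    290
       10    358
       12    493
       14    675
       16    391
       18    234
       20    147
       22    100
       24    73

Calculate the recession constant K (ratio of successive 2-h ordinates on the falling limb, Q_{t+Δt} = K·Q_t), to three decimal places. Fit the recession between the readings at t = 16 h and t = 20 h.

Using the recession-limb readings at t = 16 h and t = 20 h: Q falls from 391 to 147 m³/s over 2 intervals.
K = (Q₂/Q₁)^(1/2) = (147/391)^(1/2) = 0.613.

K ≈ 0.613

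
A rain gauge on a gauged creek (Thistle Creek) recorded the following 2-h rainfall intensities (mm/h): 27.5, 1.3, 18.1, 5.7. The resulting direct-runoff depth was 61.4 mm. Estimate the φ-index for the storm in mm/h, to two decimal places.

Only the 2 blocks with intensity above φ contribute runoff: 27.5, 18.1 mm/h.
Σ(I−φ)·Δt = d  ⇒  (27.5+18.1 − 2φ)·2 = 61.4
φ = (45.60 − 61.4/2) / 2 = 7.45 mm/h.

φ ≈ 7.45 mm/h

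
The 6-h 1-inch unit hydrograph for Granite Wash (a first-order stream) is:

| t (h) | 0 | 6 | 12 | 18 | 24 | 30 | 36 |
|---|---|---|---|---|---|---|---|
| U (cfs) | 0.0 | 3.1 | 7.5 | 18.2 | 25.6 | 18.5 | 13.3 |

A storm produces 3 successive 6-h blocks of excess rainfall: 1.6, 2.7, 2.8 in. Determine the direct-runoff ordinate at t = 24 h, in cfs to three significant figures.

By discrete convolution, Q_j = Σ (P_i / 1 in) · U_{j−i}.
At t = 24 h (j=4): Q = (1.6/1)·25.6 + (2.7/1)·18.2 + (2.8/1)·7.5 = 111 cfs.

Q ≈ 111 cfs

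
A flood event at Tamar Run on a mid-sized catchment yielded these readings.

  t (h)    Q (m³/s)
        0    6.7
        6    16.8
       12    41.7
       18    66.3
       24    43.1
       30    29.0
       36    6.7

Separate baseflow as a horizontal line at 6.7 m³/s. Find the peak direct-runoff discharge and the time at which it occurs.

Q_p = 59.6 m³/s at t = 18 h

Subtracting baseflow gives direct-runoff ordinates: 0.0, 10.1, 35.0, 59.6, 36.4, 22.3, 0.0 m³/s.
The maximum is 59.6 m³/s, occurring at the reading for t = 18 h.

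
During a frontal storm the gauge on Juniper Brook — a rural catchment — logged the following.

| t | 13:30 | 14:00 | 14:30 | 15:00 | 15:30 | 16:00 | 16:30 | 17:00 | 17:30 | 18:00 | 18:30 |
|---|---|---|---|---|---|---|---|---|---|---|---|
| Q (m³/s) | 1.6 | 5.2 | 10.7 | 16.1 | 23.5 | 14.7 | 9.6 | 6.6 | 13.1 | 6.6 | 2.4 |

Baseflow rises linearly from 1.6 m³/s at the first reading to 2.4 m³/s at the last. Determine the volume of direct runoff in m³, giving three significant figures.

Direct-runoff ordinates (Q − Q_b): 0.00, 3.52, 8.94, 14.26, 21.58, 12.70, 7.52, 4.44, 10.86, 4.28, 0.00 m³/s.
ΣQ_DR = 88.10 m³/s.
With Δt = 0.5 h = 1800 s, V = ΣQ_DR · Δt = 88.10 × 1800 = 1.59 × 10^5 m³.

V ≈ 1.59 × 10^5 m³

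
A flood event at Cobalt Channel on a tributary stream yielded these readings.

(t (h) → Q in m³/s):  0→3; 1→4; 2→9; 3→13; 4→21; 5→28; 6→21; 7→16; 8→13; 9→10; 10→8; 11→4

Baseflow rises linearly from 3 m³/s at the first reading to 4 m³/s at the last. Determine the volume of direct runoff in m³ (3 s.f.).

Direct-runoff ordinates (Q − Q_b): 0.00, 0.91, 5.82, 9.73, 17.64, 24.55, 17.45, 12.36, 9.27, 6.18, 4.09, 0.00 m³/s.
ΣQ_DR = 108.0 m³/s.
With Δt = 1 h = 3600 s, V = ΣQ_DR · Δt = 108.0 × 3600 = 3.89 × 10^5 m³.

V ≈ 3.89 × 10^5 m³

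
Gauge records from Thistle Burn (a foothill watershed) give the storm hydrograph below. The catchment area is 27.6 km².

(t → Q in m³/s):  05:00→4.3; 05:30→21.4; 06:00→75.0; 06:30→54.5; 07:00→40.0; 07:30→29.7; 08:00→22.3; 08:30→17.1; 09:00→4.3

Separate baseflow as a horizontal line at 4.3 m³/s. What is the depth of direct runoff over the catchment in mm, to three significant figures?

Direct runoff: 0.0, 17.1, 70.7, 50.2, 35.7, 25.4, 18.0, 12.8, 0.0 m³/s; ΣQ_DR = 229.9 m³/s.
V = ΣQ_DR · Δt = 229.9 × 1800 s = 4.138 × 10^5 m³.
Over A = 27.6 km², depth = V / A = 15.0 mm.

d ≈ 15.0 mm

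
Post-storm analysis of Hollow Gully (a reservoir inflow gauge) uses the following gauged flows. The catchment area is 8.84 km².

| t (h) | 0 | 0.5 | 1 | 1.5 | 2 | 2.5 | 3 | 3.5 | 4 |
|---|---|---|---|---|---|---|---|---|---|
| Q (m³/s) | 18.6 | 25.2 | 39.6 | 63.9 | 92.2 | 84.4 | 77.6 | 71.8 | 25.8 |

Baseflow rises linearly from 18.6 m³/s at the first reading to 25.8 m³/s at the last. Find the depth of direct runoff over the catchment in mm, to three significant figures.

Direct runoff: 0.00, 5.70, 19.20, 42.60, 70.00, 61.30, 53.60, 46.90, 0.00 m³/s; ΣQ_DR = 299.3 m³/s.
V = ΣQ_DR · Δt = 299.3 × 1800 s = 5.387 × 10^5 m³.
Over A = 8.84 km², depth = V / A = 60.9 mm.

d ≈ 60.9 mm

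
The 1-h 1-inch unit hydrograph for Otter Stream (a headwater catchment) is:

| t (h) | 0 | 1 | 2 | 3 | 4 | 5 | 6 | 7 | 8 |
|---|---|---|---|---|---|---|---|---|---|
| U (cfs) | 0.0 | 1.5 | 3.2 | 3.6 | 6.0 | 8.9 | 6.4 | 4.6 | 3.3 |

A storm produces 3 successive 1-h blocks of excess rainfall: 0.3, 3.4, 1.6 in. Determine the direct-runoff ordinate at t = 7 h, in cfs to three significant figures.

By discrete convolution, Q_j = Σ (P_i / 1 in) · U_{j−i}.
At t = 7 h (j=7): Q = (0.3/1)·4.6 + (3.4/1)·6.4 + (1.6/1)·8.9 = 37.4 cfs.

Q ≈ 37.4 cfs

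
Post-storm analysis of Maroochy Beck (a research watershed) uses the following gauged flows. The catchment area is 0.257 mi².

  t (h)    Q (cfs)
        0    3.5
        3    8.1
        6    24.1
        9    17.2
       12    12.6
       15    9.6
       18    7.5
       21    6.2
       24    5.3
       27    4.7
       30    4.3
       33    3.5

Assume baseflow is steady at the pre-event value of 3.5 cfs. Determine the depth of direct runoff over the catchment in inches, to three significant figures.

d ≈ 1.17 in

Direct runoff: 0.0, 4.6, 20.6, 13.7, 9.1, 6.1, 4.0, 2.7, 1.8, 1.2, 0.8, 0.0 cfs; ΣQ_DR = 64.60 cfs.
V = ΣQ_DR · Δt = 64.60 × 10800 s = 6.977 × 10^5 ft³.
Over A = 0.257 mi², depth = V / A = 1.17 in.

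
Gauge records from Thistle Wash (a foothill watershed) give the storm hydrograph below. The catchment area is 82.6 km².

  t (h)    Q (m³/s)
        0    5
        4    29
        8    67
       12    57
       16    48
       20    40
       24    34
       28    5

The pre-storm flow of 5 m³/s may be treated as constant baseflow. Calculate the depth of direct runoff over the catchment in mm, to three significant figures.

Direct runoff: 0.0, 24.0, 62.0, 52.0, 43.0, 35.0, 29.0, 0.0 m³/s; ΣQ_DR = 245.0 m³/s.
V = ΣQ_DR · Δt = 245.0 × 14400 s = 3.528 × 10^6 m³.
Over A = 82.6 km², depth = V / A = 42.7 mm.

d ≈ 42.7 mm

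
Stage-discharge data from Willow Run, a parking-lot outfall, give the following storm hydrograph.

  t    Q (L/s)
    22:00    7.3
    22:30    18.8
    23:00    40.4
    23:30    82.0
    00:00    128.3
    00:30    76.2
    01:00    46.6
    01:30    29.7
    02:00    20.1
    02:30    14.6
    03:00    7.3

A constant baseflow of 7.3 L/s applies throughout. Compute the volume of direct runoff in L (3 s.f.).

V ≈ 7.04 × 10^5 L

Direct-runoff ordinates (Q − Q_b): 0.0, 11.5, 33.1, 74.7, 121.0, 68.9, 39.3, 22.4, 12.8, 7.3, 0.0 L/s.
ΣQ_DR = 391.0 L/s.
With Δt = 0.5 h = 1800 s, V = ΣQ_DR · Δt = 391.0 × 1800 = 7.04 × 10^5 L.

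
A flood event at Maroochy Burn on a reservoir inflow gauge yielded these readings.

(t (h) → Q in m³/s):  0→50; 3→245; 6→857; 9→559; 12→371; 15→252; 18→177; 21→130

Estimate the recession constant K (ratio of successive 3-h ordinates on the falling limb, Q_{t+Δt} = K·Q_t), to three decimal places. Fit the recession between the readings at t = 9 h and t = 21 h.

Using the recession-limb readings at t = 9 h and t = 21 h: Q falls from 559 to 130 m³/s over 4 intervals.
K = (Q₂/Q₁)^(1/4) = (130/559)^(1/4) = 0.694.

K ≈ 0.694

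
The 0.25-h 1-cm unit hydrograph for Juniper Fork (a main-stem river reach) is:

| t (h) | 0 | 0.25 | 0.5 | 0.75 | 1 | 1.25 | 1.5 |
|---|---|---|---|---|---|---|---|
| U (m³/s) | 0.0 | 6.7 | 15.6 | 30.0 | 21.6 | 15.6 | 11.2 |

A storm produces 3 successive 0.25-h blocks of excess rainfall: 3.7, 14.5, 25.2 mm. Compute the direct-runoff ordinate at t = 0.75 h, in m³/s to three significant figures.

By discrete convolution, Q_j = Σ (P_i / 10 mm) · U_{j−i}.
At t = 0.75 h (j=3): Q = (3.7/10)·30.0 + (14.5/10)·15.6 + (25.2/10)·6.7 = 50.6 m³/s.

Q ≈ 50.6 m³/s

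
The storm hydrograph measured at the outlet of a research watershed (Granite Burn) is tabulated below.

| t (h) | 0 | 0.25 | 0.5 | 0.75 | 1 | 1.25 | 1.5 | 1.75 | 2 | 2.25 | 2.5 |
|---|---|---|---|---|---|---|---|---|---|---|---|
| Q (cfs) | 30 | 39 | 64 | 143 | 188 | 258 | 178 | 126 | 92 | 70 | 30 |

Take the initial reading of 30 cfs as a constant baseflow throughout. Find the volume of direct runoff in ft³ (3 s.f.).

Direct-runoff ordinates (Q − Q_b): 0.0, 9.0, 34.0, 113.0, 158.0, 228.0, 148.0, 96.0, 62.0, 40.0, 0.0 cfs.
ΣQ_DR = 888.0 cfs.
With Δt = 0.25 h = 900 s, V = ΣQ_DR · Δt = 888.0 × 900 = 7.99 × 10^5 ft³.

V ≈ 7.99 × 10^5 ft³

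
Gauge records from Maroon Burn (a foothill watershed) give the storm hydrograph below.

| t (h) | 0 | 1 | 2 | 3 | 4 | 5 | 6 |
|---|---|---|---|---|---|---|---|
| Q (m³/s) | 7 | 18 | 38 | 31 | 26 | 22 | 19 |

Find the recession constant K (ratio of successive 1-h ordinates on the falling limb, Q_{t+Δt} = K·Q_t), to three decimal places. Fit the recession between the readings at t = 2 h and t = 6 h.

Using the recession-limb readings at t = 2 h and t = 6 h: Q falls from 38 to 19 m³/s over 4 intervals.
K = (Q₂/Q₁)^(1/4) = (19/38)^(1/4) = 0.841.

K ≈ 0.841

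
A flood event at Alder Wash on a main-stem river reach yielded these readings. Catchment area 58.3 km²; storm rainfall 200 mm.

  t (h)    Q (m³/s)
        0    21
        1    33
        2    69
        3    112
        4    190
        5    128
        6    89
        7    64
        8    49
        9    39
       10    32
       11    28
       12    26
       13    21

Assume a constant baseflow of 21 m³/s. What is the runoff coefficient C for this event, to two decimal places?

C ≈ 0.19

ΣQ_DR = 607.0 m³/s; V = ΣQ_DR·Δt = 2.185 × 10^6 m³.
Runoff depth d = V / A = 37.48 mm.
C = d / P = 37.48 / 200 = 0.19.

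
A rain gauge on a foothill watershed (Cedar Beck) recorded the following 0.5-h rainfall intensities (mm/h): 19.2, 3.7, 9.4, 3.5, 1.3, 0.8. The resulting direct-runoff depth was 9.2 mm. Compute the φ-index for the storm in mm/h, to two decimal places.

Only the 2 blocks with intensity above φ contribute runoff: 19.2, 9.4 mm/h.
Σ(I−φ)·Δt = d  ⇒  (19.2+9.4 − 2φ)·0.5 = 9.2
φ = (28.60 − 9.2/0.5) / 2 = 5.10 mm/h.

φ ≈ 5.10 mm/h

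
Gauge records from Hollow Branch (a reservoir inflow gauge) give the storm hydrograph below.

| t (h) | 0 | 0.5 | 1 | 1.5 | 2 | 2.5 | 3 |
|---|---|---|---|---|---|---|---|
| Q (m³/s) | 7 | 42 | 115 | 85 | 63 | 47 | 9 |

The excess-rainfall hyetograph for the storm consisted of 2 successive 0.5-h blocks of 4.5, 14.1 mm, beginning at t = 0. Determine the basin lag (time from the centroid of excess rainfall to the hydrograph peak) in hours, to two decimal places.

Centroid of excess rainfall: t_c = Σ P_i·t̄_i / ΣP_i = 0.6290 h (block centres at 0.25, 0.75 h).
Hydrograph peak occurs at t = 1 h, so basin lag t_L = 1 − 0.6290 = 0.37 h.

t_L ≈ 0.37 h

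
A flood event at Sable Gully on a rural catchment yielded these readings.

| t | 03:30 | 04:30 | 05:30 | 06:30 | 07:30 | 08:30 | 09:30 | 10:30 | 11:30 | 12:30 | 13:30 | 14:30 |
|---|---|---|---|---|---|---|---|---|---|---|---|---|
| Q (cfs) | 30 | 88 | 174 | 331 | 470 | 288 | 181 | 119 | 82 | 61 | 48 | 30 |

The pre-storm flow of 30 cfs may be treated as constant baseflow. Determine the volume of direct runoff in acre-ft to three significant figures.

Direct-runoff ordinates (Q − Q_b): 0.0, 58.0, 144.0, 301.0, 440.0, 258.0, 151.0, 89.0, 52.0, 31.0, 18.0, 0.0 cfs.
ΣQ_DR = 1542 cfs.
With Δt = 1 h = 3600 s, V = ΣQ_DR · Δt = 1542 × 3600 = 5.55 × 10^6 ft³ = 127 acre-ft.

V ≈ 127 acre-ft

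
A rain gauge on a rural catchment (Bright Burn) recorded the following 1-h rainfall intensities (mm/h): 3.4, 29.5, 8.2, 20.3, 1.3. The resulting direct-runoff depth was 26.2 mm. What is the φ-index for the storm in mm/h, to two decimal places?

φ ≈ 11.80 mm/h

Only the 2 blocks with intensity above φ contribute runoff: 29.5, 20.3 mm/h.
Σ(I−φ)·Δt = d  ⇒  (29.5+20.3 − 2φ)·1 = 26.2
φ = (49.80 − 26.2/1) / 2 = 11.80 mm/h.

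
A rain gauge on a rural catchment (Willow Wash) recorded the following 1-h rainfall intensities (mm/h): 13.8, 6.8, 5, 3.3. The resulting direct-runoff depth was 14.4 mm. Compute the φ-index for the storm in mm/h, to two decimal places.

Only the 3 blocks with intensity above φ contribute runoff: 13.8, 6.8, 5 mm/h.
Σ(I−φ)·Δt = d  ⇒  (13.8+6.8+5 − 3φ)·1 = 14.4
φ = (25.60 − 14.4/1) / 3 = 3.73 mm/h.

φ ≈ 3.73 mm/h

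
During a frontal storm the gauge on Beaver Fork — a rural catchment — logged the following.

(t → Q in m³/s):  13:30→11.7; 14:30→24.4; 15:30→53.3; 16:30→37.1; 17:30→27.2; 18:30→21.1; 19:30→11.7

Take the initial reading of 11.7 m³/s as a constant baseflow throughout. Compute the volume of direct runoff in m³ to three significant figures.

Direct-runoff ordinates (Q − Q_b): 0.0, 12.7, 41.6, 25.4, 15.5, 9.4, 0.0 m³/s.
ΣQ_DR = 104.6 m³/s.
With Δt = 1 h = 3600 s, V = ΣQ_DR · Δt = 104.6 × 3600 = 3.77 × 10^5 m³.

V ≈ 3.77 × 10^5 m³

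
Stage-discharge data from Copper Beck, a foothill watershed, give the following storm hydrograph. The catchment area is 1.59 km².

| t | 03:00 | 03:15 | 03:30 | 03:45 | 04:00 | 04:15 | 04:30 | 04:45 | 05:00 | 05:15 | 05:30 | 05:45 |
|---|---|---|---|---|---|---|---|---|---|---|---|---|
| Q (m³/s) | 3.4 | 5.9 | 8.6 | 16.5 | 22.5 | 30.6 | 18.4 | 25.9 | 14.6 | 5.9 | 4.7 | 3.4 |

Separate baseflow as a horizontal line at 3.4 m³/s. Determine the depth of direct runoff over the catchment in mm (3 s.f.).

d ≈ 67.7 mm

Direct runoff: 0.0, 2.5, 5.2, 13.1, 19.1, 27.2, 15.0, 22.5, 11.2, 2.5, 1.3, 0.0 m³/s; ΣQ_DR = 119.6 m³/s.
V = ΣQ_DR · Δt = 119.6 × 900 s = 1.076 × 10^5 m³.
Over A = 1.59 km², depth = V / A = 67.7 mm.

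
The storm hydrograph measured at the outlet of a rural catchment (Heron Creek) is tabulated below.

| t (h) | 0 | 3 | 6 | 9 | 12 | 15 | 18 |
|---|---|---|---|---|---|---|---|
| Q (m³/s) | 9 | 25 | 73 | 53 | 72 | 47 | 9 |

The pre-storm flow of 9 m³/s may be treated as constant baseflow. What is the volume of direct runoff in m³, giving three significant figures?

V ≈ 2.43 × 10^6 m³

Direct-runoff ordinates (Q − Q_b): 0.0, 16.0, 64.0, 44.0, 63.0, 38.0, 0.0 m³/s.
ΣQ_DR = 225.0 m³/s.
With Δt = 3 h = 10800 s, V = ΣQ_DR · Δt = 225.0 × 10800 = 2.43 × 10^6 m³.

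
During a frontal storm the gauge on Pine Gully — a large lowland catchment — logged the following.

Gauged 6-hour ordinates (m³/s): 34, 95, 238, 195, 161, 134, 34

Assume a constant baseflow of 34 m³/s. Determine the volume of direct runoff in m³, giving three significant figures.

V ≈ 1.41 × 10^7 m³

Direct-runoff ordinates (Q − Q_b): 0.0, 61.0, 204.0, 161.0, 127.0, 100.0, 0.0 m³/s.
ΣQ_DR = 653.0 m³/s.
With Δt = 6 h = 21600 s, V = ΣQ_DR · Δt = 653.0 × 21600 = 1.41 × 10^7 m³.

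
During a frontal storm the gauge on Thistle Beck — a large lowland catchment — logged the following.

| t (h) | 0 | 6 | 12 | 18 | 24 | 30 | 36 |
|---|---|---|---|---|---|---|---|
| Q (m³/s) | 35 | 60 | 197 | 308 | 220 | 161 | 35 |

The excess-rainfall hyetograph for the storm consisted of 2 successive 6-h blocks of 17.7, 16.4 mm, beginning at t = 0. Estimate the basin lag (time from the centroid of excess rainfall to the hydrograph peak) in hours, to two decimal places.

t_L ≈ 12.11 h

Centroid of excess rainfall: t_c = Σ P_i·t̄_i / ΣP_i = 5.8856 h (block centres at 3, 9 h).
Hydrograph peak occurs at t = 18 h, so basin lag t_L = 18 − 5.8856 = 12.11 h.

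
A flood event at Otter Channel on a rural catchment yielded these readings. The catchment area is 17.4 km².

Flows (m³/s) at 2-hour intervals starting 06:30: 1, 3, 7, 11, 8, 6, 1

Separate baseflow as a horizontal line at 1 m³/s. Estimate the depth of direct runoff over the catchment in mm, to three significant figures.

Direct runoff: 0.0, 2.0, 6.0, 10.0, 7.0, 5.0, 0.0 m³/s; ΣQ_DR = 30.00 m³/s.
V = ΣQ_DR · Δt = 30.00 × 7200 s = 2.160 × 10^5 m³.
Over A = 17.4 km², depth = V / A = 12.4 mm.

d ≈ 12.4 mm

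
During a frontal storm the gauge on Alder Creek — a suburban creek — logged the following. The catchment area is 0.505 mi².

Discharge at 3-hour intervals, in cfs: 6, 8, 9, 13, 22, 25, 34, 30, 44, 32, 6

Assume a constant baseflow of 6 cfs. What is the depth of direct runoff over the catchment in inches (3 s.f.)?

Direct runoff: 0.0, 2.0, 3.0, 7.0, 16.0, 19.0, 28.0, 24.0, 38.0, 26.0, 0.0 cfs; ΣQ_DR = 163.0 cfs.
V = ΣQ_DR · Δt = 163.0 × 10800 s = 1.760 × 10^6 ft³.
Over A = 0.505 mi², depth = V / A = 1.50 in.

d ≈ 1.50 in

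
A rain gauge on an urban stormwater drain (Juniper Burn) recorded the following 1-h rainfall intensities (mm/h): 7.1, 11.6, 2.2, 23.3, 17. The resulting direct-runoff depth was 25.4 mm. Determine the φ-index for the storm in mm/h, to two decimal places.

Only the 3 blocks with intensity above φ contribute runoff: 11.6, 23.3, 17 mm/h.
Σ(I−φ)·Δt = d  ⇒  (11.6+23.3+17 − 3φ)·1 = 25.4
φ = (51.90 − 25.4/1) / 3 = 8.83 mm/h.

φ ≈ 8.83 mm/h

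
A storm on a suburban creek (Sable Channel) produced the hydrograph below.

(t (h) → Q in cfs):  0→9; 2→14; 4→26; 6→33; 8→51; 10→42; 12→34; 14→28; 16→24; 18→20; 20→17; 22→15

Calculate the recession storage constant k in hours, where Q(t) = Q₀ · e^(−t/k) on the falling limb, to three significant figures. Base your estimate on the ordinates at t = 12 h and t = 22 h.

k ≈ 12.2 h

On the falling limb, Q drops from 34 to 15 cfs between t = 12 h and t = 22 h (Δt = 10 h).
k = −Δt / ln(Q₂/Q₁) = −10 / ln(15/34) = 12.2 h.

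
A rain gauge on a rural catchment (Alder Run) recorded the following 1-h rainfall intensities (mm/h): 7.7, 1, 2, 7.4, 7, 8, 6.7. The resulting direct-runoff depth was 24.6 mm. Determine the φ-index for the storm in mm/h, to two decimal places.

φ ≈ 2.44 mm/h

Only the 5 blocks with intensity above φ contribute runoff: 7.7, 7.4, 7, 8, 6.7 mm/h.
Σ(I−φ)·Δt = d  ⇒  (7.7+7.4+7+8+6.7 − 5φ)·1 = 24.6
φ = (36.80 − 24.6/1) / 5 = 2.44 mm/h.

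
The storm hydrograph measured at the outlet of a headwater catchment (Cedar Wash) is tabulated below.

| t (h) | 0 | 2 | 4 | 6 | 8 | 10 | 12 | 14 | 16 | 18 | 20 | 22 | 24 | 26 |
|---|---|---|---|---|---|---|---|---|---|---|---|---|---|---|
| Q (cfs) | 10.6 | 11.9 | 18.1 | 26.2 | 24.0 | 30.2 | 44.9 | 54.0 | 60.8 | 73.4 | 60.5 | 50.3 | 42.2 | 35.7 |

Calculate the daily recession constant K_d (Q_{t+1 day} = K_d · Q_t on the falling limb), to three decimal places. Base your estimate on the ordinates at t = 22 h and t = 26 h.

K_d ≈ 0.128

Between t = 22 h and t = 26 h the flow falls from 50.3 to 35.7 cfs over 2×2 h = 4 h.
Per-interval ratio K = (35.7/50.3)^(1/2) = 0.8425; K_d = K^(24/2) = 0.128.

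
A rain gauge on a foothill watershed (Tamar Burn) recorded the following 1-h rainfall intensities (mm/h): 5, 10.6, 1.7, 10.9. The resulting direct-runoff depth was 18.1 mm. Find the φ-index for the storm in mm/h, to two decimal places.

Only the 3 blocks with intensity above φ contribute runoff: 5, 10.6, 10.9 mm/h.
Σ(I−φ)·Δt = d  ⇒  (5+10.6+10.9 − 3φ)·1 = 18.1
φ = (26.50 − 18.1/1) / 3 = 2.80 mm/h.

φ ≈ 2.80 mm/h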